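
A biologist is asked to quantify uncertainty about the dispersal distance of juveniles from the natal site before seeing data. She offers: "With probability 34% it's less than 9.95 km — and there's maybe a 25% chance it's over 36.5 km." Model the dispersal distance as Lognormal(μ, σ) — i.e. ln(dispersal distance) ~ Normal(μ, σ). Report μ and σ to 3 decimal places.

If T ~ Lognormal(μ,σ) then ln T ~ Normal(μ,σ), so the p-quantile of ln T is μ + z_p·σ.
ln(9.95) = 2.298 and ln(36.5) = 3.597; z_{0.34} = -0.4125, z_{0.75} = 0.6745.
σ = (3.597 − 2.298)/(0.6745 − (-0.4125)) = 1.196.
μ = 2.298 − (-0.4125)·1.196 = 2.791.

μ ≈ 2.791, σ ≈ 1.196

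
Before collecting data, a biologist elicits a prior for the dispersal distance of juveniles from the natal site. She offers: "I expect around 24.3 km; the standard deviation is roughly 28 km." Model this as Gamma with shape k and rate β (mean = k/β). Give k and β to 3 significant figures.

k ≈ 0.753, β ≈ 0.031

For Gamma(k, rate β): mean = k/β, variance = k/β², so CV = 1/√k.
CV = SD/mean = 28/24.3 = 1.152, hence k = 1/CV² = 0.753.
Then β = k/mean = 0.753/24.3 = 0.031.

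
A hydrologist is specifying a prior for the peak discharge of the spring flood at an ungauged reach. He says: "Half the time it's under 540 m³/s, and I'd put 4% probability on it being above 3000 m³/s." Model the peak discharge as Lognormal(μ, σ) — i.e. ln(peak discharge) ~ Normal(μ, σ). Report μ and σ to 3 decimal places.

If T ~ Lognormal(μ,σ) then ln T ~ Normal(μ,σ), so the p-quantile of ln T is μ + z_p·σ.
ln(540) = 6.292 and ln(3000) = 8.006; z_{0.5} = 0, z_{0.96} = 1.751.
σ = (8.006 − 6.292)/(1.751 − (0)) = 0.980.
μ = 6.292 − (0)·0.980 = 6.292.

μ ≈ 6.292, σ ≈ 0.980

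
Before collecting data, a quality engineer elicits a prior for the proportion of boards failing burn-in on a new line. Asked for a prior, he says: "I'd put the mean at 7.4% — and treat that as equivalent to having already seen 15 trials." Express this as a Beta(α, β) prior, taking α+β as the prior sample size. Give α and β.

Under the effective-sample-size interpretation, Beta(α, β) has prior mean α/(α+β) and prior sample size α+β.
So α+β = 15 and α/(α+β) = 0.074, giving α = 0.074·15 = 1.11 and β = 15 − 1.11 = 13.89.

α = 1.11, β = 13.89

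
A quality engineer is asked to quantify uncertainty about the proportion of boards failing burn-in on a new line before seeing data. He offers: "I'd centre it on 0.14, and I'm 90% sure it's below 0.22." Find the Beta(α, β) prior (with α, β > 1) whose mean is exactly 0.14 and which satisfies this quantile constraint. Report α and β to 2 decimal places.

α ≈ 4.66, β ≈ 28.64

With mean 0.14 fixed, write α = 0.14s, β = 0.86s where s = α+β.
Need P(θ < 0.22) = 0.9 under Beta(0.14s, 0.86s). Normal approximation: (q−m)/√(m(1−m)/s) ≈ z_{0.9} = 1.28, so s ≈ 0.14·0.86·(1.28)²/(0.22−0.14)² = 30.9.
At s = 30.9: P(θ<0.22) ≈ 0.893. Adjusting to match 0.9 gives s ≈ 33.30.
So α = 0.14·33.30 ≈ 4.66, β = 0.86·33.30 ≈ 28.64.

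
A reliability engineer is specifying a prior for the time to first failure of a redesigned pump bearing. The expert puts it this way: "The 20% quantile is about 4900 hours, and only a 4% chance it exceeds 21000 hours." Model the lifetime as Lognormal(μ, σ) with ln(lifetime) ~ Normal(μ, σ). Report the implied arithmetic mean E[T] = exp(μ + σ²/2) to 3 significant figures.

E[T] ≈ 9200 hours

If T ~ Lognormal(μ,σ) then ln T ~ Normal(μ,σ), so the p-quantile of ln T is μ + z_p·σ.
ln(4900) = 8.497 and ln(21000) = 9.952; z_{0.2} = -0.8416, z_{0.96} = 1.751.
σ = (9.952 − 8.497)/(1.751 − (-0.8416)) = 0.561.
μ = 8.497 − (-0.8416)·0.561 = 8.969.
E[T] = exp(μ + σ²/2) = exp(8.969 + 0.1576) = 9200 hours.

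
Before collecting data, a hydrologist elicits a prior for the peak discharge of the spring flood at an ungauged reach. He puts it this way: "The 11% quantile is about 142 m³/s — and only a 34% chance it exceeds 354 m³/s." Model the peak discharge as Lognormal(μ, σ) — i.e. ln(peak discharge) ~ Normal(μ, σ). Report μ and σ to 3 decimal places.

If T ~ Lognormal(μ,σ) then ln T ~ Normal(μ,σ), so the p-quantile of ln T is μ + z_p·σ.
ln(142) = 4.956 and ln(354) = 5.869; z_{0.11} = -1.227, z_{0.66} = 0.4125.
σ = (5.869 − 4.956)/(0.4125 − (-1.227)) = 0.557.
μ = 4.956 − (-1.227)·0.557 = 5.639.

μ ≈ 5.639, σ ≈ 0.557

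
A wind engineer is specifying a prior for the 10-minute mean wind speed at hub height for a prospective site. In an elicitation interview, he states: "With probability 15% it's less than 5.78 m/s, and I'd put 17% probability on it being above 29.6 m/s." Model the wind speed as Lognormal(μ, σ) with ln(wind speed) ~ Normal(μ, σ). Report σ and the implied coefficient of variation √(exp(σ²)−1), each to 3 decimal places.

σ ≈ 0.821, CV ≈ 0.980

If T ~ Lognormal(μ,σ) then ln T ~ Normal(μ,σ), so the p-quantile of ln T is μ + z_p·σ.
ln(5.78) = 1.754 and ln(29.6) = 3.388; z_{0.15} = -1.036, z_{0.83} = 0.9542.
σ = (3.388 − 1.754)/(0.9542 − (-1.036)) = 0.821.
μ = 1.754 − (-1.036)·0.821 = 2.605.
CV = √(exp(σ²)−1) = √(exp(0.6733)−1) = 0.980.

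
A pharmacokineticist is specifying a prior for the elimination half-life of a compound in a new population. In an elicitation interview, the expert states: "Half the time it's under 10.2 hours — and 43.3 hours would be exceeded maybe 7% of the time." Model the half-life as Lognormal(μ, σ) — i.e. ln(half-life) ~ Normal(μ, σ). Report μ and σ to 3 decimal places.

μ ≈ 2.322, σ ≈ 0.980

If T ~ Lognormal(μ,σ) then ln T ~ Normal(μ,σ), so the p-quantile of ln T is μ + z_p·σ.
ln(10.2) = 2.322 and ln(43.3) = 3.768; z_{0.5} = 0, z_{0.93} = 1.476.
σ = (3.768 − 2.322)/(1.476 − (0)) = 0.980.
μ = 2.322 − (0)·0.980 = 2.322.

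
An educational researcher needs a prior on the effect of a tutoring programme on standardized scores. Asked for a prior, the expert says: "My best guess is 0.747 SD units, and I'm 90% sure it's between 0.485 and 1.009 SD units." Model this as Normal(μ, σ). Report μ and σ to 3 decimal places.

μ = 0.747, σ = 0.159

A symmetric 90% interval runs μ ± z·σ with z = 1.645.
Half-width = 0.262, so σ = 0.262/1.645 = 0.159.
μ is the stated best guess, 0.747.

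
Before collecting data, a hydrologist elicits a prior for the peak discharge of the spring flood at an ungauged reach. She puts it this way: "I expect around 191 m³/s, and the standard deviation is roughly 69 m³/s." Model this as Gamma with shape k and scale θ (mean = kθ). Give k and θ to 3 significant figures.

k ≈ 7.66, θ ≈ 24.9

For Gamma(k, scale θ): mean = kθ, variance = kθ², so CV = 1/√k.
CV = SD/mean = 69/191 = 0.3613, hence k = 1/CV² = 7.66.
Then θ = mean/k = 191/7.66 = 24.9.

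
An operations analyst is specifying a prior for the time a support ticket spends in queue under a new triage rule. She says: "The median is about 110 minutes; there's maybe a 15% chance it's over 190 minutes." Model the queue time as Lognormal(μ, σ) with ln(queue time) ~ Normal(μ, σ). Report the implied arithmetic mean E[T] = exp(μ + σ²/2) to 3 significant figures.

If T ~ Lognormal(μ,σ) then ln T ~ Normal(μ,σ), so the p-quantile of ln T is μ + z_p·σ.
ln(110) = 4.7 and ln(190) = 5.247; z_{0.5} = 0, z_{0.85} = 1.036.
σ = (5.247 − 4.7)/(1.036 − (0)) = 0.527.
μ = 4.7 − (0)·0.527 = 4.700.
E[T] = exp(μ + σ²/2) = exp(4.700 + 0.1390) = 126 minutes.

E[T] ≈ 126 minutes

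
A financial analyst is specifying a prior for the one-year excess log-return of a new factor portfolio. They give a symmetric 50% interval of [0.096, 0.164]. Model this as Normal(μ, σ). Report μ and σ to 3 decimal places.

μ = 0.130, σ = 0.050

A symmetric 50% interval runs μ ± z·σ with z = 0.6745.
Half-width = 0.034, so σ = 0.034/0.6745 = 0.050.
μ is the interval midpoint, 0.130.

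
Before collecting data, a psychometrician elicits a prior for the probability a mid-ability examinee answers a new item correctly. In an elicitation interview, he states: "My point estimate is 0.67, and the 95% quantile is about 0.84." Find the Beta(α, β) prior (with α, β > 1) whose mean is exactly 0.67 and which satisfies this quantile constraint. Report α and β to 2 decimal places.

α ≈ 11.46, β ≈ 5.64

With mean 0.67 fixed, write α = 0.67s, β = 0.33s where s = α+β.
Need P(θ < 0.84) = 0.95 under Beta(0.67s, 0.33s). Normal approximation: (q−m)/√(m(1−m)/s) ≈ z_{0.95} = 1.64, so s ≈ 0.67·0.33·(1.64)²/(0.84−0.67)² = 20.7.
At s = 20.7: P(θ<0.84) ≈ 0.966. Adjusting to match 0.95 gives s ≈ 17.10.
So α = 0.67·17.10 ≈ 11.46, β = 0.33·17.10 ≈ 5.64.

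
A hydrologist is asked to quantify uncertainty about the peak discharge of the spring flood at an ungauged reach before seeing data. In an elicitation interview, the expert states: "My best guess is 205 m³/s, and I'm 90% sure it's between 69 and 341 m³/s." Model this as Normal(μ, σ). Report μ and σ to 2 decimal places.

A symmetric 90% interval runs μ ± z·σ with z = 1.645.
Half-width = 136, so σ = 136/1.645 = 82.68.
μ is the stated best guess, 205.00.

μ = 205.00, σ = 82.68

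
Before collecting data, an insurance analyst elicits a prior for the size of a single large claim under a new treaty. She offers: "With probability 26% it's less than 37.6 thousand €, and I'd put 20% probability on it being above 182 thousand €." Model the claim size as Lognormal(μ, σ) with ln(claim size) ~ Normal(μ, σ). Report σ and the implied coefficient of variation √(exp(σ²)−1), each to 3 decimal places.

σ ≈ 1.062, CV ≈ 1.445

If T ~ Lognormal(μ,σ) then ln T ~ Normal(μ,σ), so the p-quantile of ln T is μ + z_p·σ.
ln(37.6) = 3.627 and ln(182) = 5.204; z_{0.26} = -0.6433, z_{0.8} = 0.8416.
σ = (5.204 − 3.627)/(0.8416 − (-0.6433)) = 1.062.
μ = 3.627 − (-0.6433)·1.062 = 4.310.
CV = √(exp(σ²)−1) = √(exp(1.1278)−1) = 1.445.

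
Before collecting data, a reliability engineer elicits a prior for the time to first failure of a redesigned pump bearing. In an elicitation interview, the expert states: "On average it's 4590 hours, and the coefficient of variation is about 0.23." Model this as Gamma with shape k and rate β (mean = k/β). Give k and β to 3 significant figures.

For Gamma(k, rate β): mean = k/β, variance = k/β², so CV = 1/√k.
CV = 0.23, hence k = 1/CV² = 18.9.
Then β = k/mean = 18.9/4590 = 0.00412.

k ≈ 18.9, β ≈ 0.00412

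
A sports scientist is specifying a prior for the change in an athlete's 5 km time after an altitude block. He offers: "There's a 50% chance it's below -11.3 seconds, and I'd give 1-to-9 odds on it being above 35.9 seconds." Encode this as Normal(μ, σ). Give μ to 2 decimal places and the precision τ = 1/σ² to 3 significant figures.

μ = -11.30, τ = 0.000737

The p-quantile of Normal(μ,σ) is μ + z_p·σ, with z_{0.5} = 0 and z_{0.9} = 1.282.
Eliminate σ: μ = (z₂·x₁ − z₁·x₂)/(z₂ − z₁) = (1.282·-11.3 − (0)·35.9)/1.282 = -11.30.
Then σ = (x₂ − x₁)/(z₂ − z₁) = (35.9 − -11.3)/1.282 = 36.83.
Precision τ = 1/σ² = 1/36.83² = 0.000737.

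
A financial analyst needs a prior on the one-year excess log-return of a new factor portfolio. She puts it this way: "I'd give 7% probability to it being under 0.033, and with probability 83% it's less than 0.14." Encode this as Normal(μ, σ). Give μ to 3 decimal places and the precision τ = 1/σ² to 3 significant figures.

The p-quantile of Normal(μ,σ) is μ + z_p·σ, with z_{0.07} = -1.476 and z_{0.83} = 0.9542.
Eliminate σ: μ = (z₂·x₁ − z₁·x₂)/(z₂ − z₁) = (0.9542·0.033 − (-1.476)·0.14)/2.43 = 0.098.
Then σ = (x₂ − x₁)/(z₂ − z₁) = (0.14 − 0.033)/2.43 = 0.044.
Precision τ = 1/σ² = 1/0.04403² = 516.

μ = 0.098, τ = 516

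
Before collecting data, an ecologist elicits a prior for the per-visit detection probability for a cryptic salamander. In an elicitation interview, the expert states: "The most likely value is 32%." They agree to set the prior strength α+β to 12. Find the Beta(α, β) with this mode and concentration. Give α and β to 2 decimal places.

α = 4.20, β = 7.80

For α,β > 1 the Beta mode is (α−1)/(α+β−2). With α+β = 12, the mode is (α−1)/10.
Set (α−1)/10 = 0.32 → α = 1 + 0.32·10 = 4.20.
β = 12 − α = 7.80.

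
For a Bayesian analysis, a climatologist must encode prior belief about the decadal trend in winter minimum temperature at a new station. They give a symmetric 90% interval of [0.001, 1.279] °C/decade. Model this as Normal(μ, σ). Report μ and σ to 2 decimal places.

A symmetric 90% interval runs μ ± z·σ with z = 1.645.
Half-width = 0.639, so σ = 0.639/1.645 = 0.39.
μ is the interval midpoint, 0.64.

μ = 0.64, σ = 0.39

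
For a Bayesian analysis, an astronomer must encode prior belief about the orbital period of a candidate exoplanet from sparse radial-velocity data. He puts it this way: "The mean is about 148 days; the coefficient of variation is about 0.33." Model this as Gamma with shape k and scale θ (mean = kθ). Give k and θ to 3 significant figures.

For Gamma(k, scale θ): mean = kθ, variance = kθ², so CV = 1/√k.
CV = 0.33, hence k = 1/CV² = 9.18.
Then θ = mean/k = 148/9.18 = 16.1.

k ≈ 9.18, θ ≈ 16.1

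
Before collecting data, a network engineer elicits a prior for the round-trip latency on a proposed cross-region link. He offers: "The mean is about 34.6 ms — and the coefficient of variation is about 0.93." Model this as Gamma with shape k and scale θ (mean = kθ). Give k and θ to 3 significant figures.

k ≈ 1.16, θ ≈ 29.9

For Gamma(k, scale θ): mean = kθ, variance = kθ², so CV = 1/√k.
CV = 0.93, hence k = 1/CV² = 1.16.
Then θ = mean/k = 34.6/1.16 = 29.9.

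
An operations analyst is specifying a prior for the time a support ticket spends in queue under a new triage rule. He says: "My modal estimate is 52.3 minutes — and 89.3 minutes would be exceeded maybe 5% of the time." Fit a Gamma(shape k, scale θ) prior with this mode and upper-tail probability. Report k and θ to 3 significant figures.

k ≈ 10.8, θ ≈ 5.36

Gamma(k,θ) with k>1 has mode (k−1)θ, so θ = 52.3/(k−1).
Need P(X < 89.3) = 0.95 with θ tied to k this way. Start at k = 2, θ = 52.3: P(X<89.3) ≈ 0.509.
Too low — raise k to concentrate. Iterating converges to k ≈ 10.8.
Then θ = 52.3/(10.8−1) ≈ 5.36.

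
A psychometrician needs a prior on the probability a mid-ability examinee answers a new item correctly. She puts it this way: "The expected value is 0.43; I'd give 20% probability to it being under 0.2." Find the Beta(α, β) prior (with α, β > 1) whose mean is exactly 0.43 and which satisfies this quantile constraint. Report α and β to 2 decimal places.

α ≈ 1.46, β ≈ 1.93

With mean 0.43 fixed, write α = 0.43s, β = 0.57s where s = α+β.
Need P(θ < 0.2) = 0.2 under Beta(0.43s, 0.57s). Normal approximation: (q−m)/√(m(1−m)/s) ≈ z_{0.2} = -0.842, so s ≈ 0.43·0.57·(-0.842)²/(0.2−0.43)² = 3.3.
At s = 3.3: P(θ<0.2) ≈ 0.205. Adjusting to match 0.2 gives s ≈ 3.39.
So α = 0.43·3.39 ≈ 1.46, β = 0.57·3.39 ≈ 1.93.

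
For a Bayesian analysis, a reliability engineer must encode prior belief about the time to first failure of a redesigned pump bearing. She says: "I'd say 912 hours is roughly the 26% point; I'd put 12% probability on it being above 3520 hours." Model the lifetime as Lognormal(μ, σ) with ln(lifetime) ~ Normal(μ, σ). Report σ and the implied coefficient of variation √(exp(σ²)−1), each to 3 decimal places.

σ ≈ 0.743, CV ≈ 0.858

If T ~ Lognormal(μ,σ) then ln T ~ Normal(μ,σ), so the p-quantile of ln T is μ + z_p·σ.
ln(912) = 6.816 and ln(3520) = 8.166; z_{0.26} = -0.6433, z_{0.88} = 1.175.
σ = (8.166 − 6.816)/(1.175 − (-0.6433)) = 0.743.
μ = 6.816 − (-0.6433)·0.743 = 7.293.
CV = √(exp(σ²)−1) = √(exp(0.5517)−1) = 0.858.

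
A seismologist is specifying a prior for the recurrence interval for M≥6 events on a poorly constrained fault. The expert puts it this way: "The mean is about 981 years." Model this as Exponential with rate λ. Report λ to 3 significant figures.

Exponential mean = 1/λ, so λ = 1/981.0 = 0.00102.

λ ≈ 0.00102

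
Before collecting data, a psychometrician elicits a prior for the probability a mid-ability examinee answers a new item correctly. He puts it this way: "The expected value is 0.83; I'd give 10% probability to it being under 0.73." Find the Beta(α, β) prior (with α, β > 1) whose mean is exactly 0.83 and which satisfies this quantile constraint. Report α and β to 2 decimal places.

With mean 0.83 fixed, write α = 0.83s, β = 0.17s where s = α+β.
Need P(θ < 0.73) = 0.1 under Beta(0.83s, 0.17s). Normal approximation: (q−m)/√(m(1−m)/s) ≈ z_{0.1} = -1.28, so s ≈ 0.83·0.17·(-1.28)²/(0.73−0.83)² = 23.2.
At s = 23.2: P(θ<0.73) ≈ 0.107. Adjusting to match 0.1 gives s ≈ 24.91.
So α = 0.83·24.91 ≈ 20.67, β = 0.17·24.91 ≈ 4.23.

α ≈ 20.67, β ≈ 4.23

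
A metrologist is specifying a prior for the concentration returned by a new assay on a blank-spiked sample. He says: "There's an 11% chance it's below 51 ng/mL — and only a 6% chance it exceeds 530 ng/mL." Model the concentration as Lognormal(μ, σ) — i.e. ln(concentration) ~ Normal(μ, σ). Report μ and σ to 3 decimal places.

If T ~ Lognormal(μ,σ) then ln T ~ Normal(μ,σ), so the p-quantile of ln T is μ + z_p·σ.
ln(51) = 3.932 and ln(530) = 6.273; z_{0.11} = -1.227, z_{0.94} = 1.555.
σ = (6.273 − 3.932)/(1.555 − (-1.227)) = 0.842.
μ = 3.932 − (-1.227)·0.842 = 4.964.

μ ≈ 4.964, σ ≈ 0.842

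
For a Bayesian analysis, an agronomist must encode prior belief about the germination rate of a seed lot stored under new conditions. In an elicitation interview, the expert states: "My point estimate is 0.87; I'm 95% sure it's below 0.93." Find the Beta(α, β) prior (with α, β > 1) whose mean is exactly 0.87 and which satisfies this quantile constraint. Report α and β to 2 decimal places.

α ≈ 58.91, β ≈ 8.80

With mean 0.87 fixed, write α = 0.87s, β = 0.13s where s = α+β.
Need P(θ < 0.93) = 0.95 under Beta(0.87s, 0.13s). Normal approximation: (q−m)/√(m(1−m)/s) ≈ z_{0.95} = 1.64, so s ≈ 0.87·0.13·(1.64)²/(0.93−0.87)² = 85.0.
At s = 85.0: P(θ<0.93) ≈ 0.969. Adjusting to match 0.95 gives s ≈ 67.71.
So α = 0.87·67.71 ≈ 58.91, β = 0.13·67.71 ≈ 8.80.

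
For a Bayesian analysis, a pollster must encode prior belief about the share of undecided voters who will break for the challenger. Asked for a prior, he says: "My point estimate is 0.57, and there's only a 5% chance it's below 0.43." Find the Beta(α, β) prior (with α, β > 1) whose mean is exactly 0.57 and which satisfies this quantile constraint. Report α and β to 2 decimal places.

α ≈ 19.44, β ≈ 14.67

With mean 0.57 fixed, write α = 0.57s, β = 0.43s where s = α+β.
Need P(θ < 0.43) = 0.05 under Beta(0.57s, 0.43s). Normal approximation: (q−m)/√(m(1−m)/s) ≈ z_{0.05} = -1.64, so s ≈ 0.57·0.43·(-1.64)²/(0.43−0.57)² = 33.8.
At s = 33.8: P(θ<0.43) ≈ 0.051. Adjusting to match 0.05 gives s ≈ 34.11.
So α = 0.57·34.11 ≈ 19.44, β = 0.43·34.11 ≈ 14.67.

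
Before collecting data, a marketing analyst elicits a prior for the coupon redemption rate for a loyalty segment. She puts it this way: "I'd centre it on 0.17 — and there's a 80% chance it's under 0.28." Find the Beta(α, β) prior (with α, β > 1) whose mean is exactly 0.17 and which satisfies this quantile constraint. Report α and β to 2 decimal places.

α ≈ 1.02, β ≈ 4.98

With mean 0.17 fixed, write α = 0.17s, β = 0.83s where s = α+β.
Need P(θ < 0.28) = 0.8 under Beta(0.17s, 0.83s). Normal approximation: (q−m)/√(m(1−m)/s) ≈ z_{0.8} = 0.842, so s ≈ 0.17·0.83·(0.842)²/(0.28−0.17)² = 8.3.
At s = 8.3: P(θ<0.28) ≈ 0.821. Adjusting to match 0.8 gives s ≈ 6.00.
So α = 0.17·6.00 ≈ 1.02, β = 0.83·6.00 ≈ 4.98.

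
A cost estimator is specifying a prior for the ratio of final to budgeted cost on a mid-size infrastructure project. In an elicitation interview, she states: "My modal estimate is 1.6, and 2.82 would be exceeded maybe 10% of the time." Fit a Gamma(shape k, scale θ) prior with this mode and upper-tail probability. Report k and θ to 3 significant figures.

Gamma(k,θ) with k>1 has mode (k−1)θ, so θ = 1.6/(k−1).
Need P(X < 2.82) = 0.9 with θ tied to k this way. Start at k = 2, θ = 1.6: P(X<2.82) ≈ 0.526.
Too low — raise k to concentrate. Iterating converges to k ≈ 6.92.
Then θ = 1.6/(6.92−1) ≈ 0.27.

k ≈ 6.92, θ ≈ 0.27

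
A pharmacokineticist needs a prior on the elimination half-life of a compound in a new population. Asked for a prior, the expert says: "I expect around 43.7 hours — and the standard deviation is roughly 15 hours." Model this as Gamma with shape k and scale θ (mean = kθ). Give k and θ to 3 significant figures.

For Gamma(k, scale θ): mean = kθ, variance = kθ², so CV = 1/√k.
CV = SD/mean = 15/43.7 = 0.3432, hence k = 1/CV² = 8.49.
Then θ = mean/k = 43.7/8.49 = 5.15.

k ≈ 8.49, θ ≈ 5.15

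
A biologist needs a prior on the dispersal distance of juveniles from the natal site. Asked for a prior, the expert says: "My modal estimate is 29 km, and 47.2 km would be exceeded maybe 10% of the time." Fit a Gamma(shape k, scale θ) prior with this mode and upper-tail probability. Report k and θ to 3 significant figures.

Gamma(k,θ) with k>1 has mode (k−1)θ, so θ = 29/(k−1).
Need P(X < 47.2) = 0.9 with θ tied to k this way. Start at k = 2, θ = 29: P(X<47.2) ≈ 0.484.
Too low — raise k to concentrate. Iterating converges to k ≈ 8.94.
Then θ = 29/(8.94−1) ≈ 3.65.

k ≈ 8.94, θ ≈ 3.65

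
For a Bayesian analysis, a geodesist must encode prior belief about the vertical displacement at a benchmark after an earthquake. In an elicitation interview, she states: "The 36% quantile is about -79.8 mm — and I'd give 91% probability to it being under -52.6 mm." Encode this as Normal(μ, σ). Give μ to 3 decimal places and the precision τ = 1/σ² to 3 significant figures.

For Normal(μ,σ), the p-quantile is μ + z_p·σ. Here z_{0.36} = -0.3585, z_{0.91} = 1.341.
So -79.8 = μ − 0.3585σ and -52.6 = μ + 1.341σ.
Subtracting: σ = (-52.6 − -79.8)/(1.341 − (-0.3585)) = 16.007.
Then μ = -79.8 − (-0.3585)·16.007 = -74.062.
Precision τ = 1/σ² = 1/16.01² = 0.0039.

μ = -74.062, τ = 0.0039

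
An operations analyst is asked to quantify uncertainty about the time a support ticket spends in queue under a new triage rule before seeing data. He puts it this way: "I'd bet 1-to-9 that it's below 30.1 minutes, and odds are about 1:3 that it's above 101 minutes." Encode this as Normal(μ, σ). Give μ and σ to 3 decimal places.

μ = 76.552, σ = 36.247

The p-quantile of Normal(μ,σ) is μ + z_p·σ, with z_{0.1} = -1.282 and z_{0.75} = 0.6745.
Eliminate σ: μ = (z₂·x₁ − z₁·x₂)/(z₂ − z₁) = (0.6745·30.1 − (-1.282)·101)/1.956 = 76.552.
Then σ = (x₂ − x₁)/(z₂ − z₁) = (101 − 30.1)/1.956 = 36.247.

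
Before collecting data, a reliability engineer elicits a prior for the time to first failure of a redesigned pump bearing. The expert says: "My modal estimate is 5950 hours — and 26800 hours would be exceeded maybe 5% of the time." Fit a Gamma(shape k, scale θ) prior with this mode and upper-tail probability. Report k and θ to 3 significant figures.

k ≈ 2.08, θ ≈ 5490

Gamma(k,θ) with k>1 has mode (k−1)θ, so θ = 5950/(k−1).
Need P(X < 26800) = 0.95 with θ tied to k this way. Start at k = 2, θ = 5950: P(X<26800) ≈ 0.939.
Too low — raise k to concentrate. Iterating converges to k ≈ 2.08.
Then θ = 5950/(2.08−1) ≈ 5490.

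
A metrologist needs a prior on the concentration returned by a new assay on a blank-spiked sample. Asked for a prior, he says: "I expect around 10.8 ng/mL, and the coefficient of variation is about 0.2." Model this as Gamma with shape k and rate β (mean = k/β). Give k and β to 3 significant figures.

k ≈ 25, β ≈ 2.31

For Gamma(k, rate β): mean = k/β, variance = k/β², so CV = 1/√k.
CV = 0.2, hence k = 1/CV² = 25.
Then β = k/mean = 25/10.8 = 2.31.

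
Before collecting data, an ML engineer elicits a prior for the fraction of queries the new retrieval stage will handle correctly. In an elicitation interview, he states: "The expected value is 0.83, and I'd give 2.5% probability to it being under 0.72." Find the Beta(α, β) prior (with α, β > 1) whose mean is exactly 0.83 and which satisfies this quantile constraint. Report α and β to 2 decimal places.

With mean 0.83 fixed, write α = 0.83s, β = 0.17s where s = α+β.
Need P(θ < 0.72) = 0.025 under Beta(0.83s, 0.17s). Normal approximation: (q−m)/√(m(1−m)/s) ≈ z_{0.025} = -1.96, so s ≈ 0.83·0.17·(-1.96)²/(0.72−0.83)² = 44.8.
At s = 44.8: P(θ<0.72) ≈ 0.036. Adjusting to match 0.025 gives s ≈ 53.94.
So α = 0.83·53.94 ≈ 44.77, β = 0.17·53.94 ≈ 9.17.

α ≈ 44.77, β ≈ 9.17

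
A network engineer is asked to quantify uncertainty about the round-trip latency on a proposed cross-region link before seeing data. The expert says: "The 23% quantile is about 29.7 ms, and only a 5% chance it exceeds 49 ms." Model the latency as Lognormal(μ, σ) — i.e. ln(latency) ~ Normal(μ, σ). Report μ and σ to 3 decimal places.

If T ~ Lognormal(μ,σ) then ln T ~ Normal(μ,σ), so the p-quantile of ln T is μ + z_p·σ.
ln(29.7) = 3.391 and ln(49) = 3.892; z_{0.23} = -0.7388, z_{0.95} = 1.645.
σ = (3.892 − 3.391)/(1.645 − (-0.7388)) = 0.210.
μ = 3.391 − (-0.7388)·0.210 = 3.546.

μ ≈ 3.546, σ ≈ 0.210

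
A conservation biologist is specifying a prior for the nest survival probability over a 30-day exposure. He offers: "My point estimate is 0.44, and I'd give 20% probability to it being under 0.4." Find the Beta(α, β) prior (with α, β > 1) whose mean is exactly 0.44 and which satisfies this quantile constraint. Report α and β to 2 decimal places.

With mean 0.44 fixed, write α = 0.44s, β = 0.56s where s = α+β.
Need P(θ < 0.4) = 0.2 under Beta(0.44s, 0.56s). Normal approximation: (q−m)/√(m(1−m)/s) ≈ z_{0.2} = -0.842, so s ≈ 0.44·0.56·(-0.842)²/(0.4−0.44)² = 109.1.
At s = 109.1: P(θ<0.4) ≈ 0.201. Adjusting to match 0.2 gives s ≈ 109.78.
So α = 0.44·109.78 ≈ 48.30, β = 0.56·109.78 ≈ 61.48.

α ≈ 48.30, β ≈ 61.48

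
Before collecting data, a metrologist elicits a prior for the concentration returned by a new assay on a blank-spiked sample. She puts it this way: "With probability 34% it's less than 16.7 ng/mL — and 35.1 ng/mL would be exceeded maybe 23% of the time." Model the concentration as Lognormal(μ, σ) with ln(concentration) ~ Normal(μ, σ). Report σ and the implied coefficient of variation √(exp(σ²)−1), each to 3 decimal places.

σ ≈ 0.645, CV ≈ 0.719

If T ~ Lognormal(μ,σ) then ln T ~ Normal(μ,σ), so the p-quantile of ln T is μ + z_p·σ.
ln(16.7) = 2.815 and ln(35.1) = 3.558; z_{0.34} = -0.4125, z_{0.77} = 0.7388.
σ = (3.558 − 2.815)/(0.7388 − (-0.4125)) = 0.645.
μ = 2.815 − (-0.4125)·0.645 = 3.082.
CV = √(exp(σ²)−1) = √(exp(0.4162)−1) = 0.719.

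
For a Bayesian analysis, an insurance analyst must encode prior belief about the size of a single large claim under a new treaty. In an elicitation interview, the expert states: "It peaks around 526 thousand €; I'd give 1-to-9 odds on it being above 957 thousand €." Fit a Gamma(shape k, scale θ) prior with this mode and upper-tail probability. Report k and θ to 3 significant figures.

Gamma(k,θ) with k>1 has mode (k−1)θ, so θ = 526/(k−1).
Need P(X < 957) = 0.9 with θ tied to k this way. Start at k = 2, θ = 526: P(X<957) ≈ 0.543.
Too low — raise k to concentrate. Iterating converges to k ≈ 6.32.
Then θ = 526/(6.32−1) ≈ 98.9.

k ≈ 6.32, θ ≈ 98.9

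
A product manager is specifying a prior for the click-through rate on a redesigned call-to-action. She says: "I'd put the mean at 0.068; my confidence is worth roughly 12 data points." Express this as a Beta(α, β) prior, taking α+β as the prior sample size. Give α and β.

α = 0.816, β = 11.184

Under the effective-sample-size interpretation, Beta(α, β) has prior mean α/(α+β) and prior sample size α+β.
So α+β = 12 and α/(α+β) = 0.068, giving α = 0.068·12 = 0.816 and β = 12 − 0.816 = 11.184.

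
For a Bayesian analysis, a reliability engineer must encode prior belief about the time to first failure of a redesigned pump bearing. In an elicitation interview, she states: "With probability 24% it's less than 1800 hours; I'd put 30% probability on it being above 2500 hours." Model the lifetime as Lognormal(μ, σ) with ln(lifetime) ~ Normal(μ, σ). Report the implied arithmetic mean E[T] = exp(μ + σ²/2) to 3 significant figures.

If T ~ Lognormal(μ,σ) then ln T ~ Normal(μ,σ), so the p-quantile of ln T is μ + z_p·σ.
ln(1800) = 7.496 and ln(2500) = 7.824; z_{0.24} = -0.7063, z_{0.7} = 0.5244.
σ = (7.824 − 7.496)/(0.5244 − (-0.7063)) = 0.267.
μ = 7.496 − (-0.7063)·0.267 = 7.684.
E[T] = exp(μ + σ²/2) = exp(7.684 + 0.0356) = 2250 hours.

E[T] ≈ 2250 hours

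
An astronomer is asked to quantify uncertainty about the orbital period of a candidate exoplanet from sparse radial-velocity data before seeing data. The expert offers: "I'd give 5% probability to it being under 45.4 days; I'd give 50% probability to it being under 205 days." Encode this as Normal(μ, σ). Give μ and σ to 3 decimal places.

The p-quantile of Normal(μ,σ) is μ + z_p·σ, with z_{0.05} = -1.645 and z_{0.5} = 0.
Eliminate σ: μ = (z₂·x₁ − z₁·x₂)/(z₂ − z₁) = (0·45.4 − (-1.645)·205)/1.645 = 205.000.
Then σ = (x₂ − x₁)/(z₂ − z₁) = (205 − 45.4)/1.645 = 97.030.

μ = 205.000, σ = 97.030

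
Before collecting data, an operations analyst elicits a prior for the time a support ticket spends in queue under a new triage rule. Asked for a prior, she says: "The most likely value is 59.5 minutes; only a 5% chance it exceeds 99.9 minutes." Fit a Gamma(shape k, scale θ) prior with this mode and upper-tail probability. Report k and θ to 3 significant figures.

k ≈ 11.4, θ ≈ 5.72

Gamma(k,θ) with k>1 has mode (k−1)θ, so θ = 59.5/(k−1).
Need P(X < 99.9) = 0.95 with θ tied to k this way. Start at k = 2, θ = 59.5: P(X<99.9) ≈ 0.500.
Too low — raise k to concentrate. Iterating converges to k ≈ 11.4.
Then θ = 59.5/(11.4−1) ≈ 5.72.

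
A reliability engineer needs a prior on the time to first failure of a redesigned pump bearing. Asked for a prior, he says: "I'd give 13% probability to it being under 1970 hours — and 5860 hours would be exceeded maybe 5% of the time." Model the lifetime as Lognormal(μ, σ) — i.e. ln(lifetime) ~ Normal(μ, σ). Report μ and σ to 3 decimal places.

If T ~ Lognormal(μ,σ) then ln T ~ Normal(μ,σ), so the p-quantile of ln T is μ + z_p·σ.
ln(1970) = 7.586 and ln(5860) = 8.676; z_{0.13} = -1.126, z_{0.95} = 1.645.
σ = (8.676 − 7.586)/(1.645 − (-1.126)) = 0.393.
μ = 7.586 − (-1.126)·0.393 = 8.029.

μ ≈ 8.029, σ ≈ 0.393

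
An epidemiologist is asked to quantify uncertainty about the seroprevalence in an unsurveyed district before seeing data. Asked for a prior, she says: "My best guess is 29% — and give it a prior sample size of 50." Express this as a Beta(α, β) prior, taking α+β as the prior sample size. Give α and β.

Under the effective-sample-size interpretation, Beta(α, β) has prior mean α/(α+β) and prior sample size α+β.
So α+β = 50 and α/(α+β) = 0.29, giving α = 0.29·50 = 14.5 and β = 50 − 14.5 = 35.5.

α = 14.5, β = 35.5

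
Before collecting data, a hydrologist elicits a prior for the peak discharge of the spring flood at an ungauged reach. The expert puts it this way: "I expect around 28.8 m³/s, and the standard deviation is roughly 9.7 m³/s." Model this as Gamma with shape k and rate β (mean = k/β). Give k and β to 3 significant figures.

For Gamma(k, rate β): mean = k/β, variance = k/β², so CV = 1/√k.
CV = SD/mean = 9.7/28.8 = 0.3368, hence k = 1/CV² = 8.82.
Then β = k/mean = 8.82/28.8 = 0.306.

k ≈ 8.82, β ≈ 0.306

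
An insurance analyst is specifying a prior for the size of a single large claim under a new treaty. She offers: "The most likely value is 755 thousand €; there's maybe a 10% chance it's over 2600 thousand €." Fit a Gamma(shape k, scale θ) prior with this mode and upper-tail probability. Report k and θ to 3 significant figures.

Gamma(k,θ) with k>1 has mode (k−1)θ, so θ = 755/(k−1).
Need P(X < 2600) = 0.9 with θ tied to k this way. Start at k = 2, θ = 755: P(X<2600) ≈ 0.858.
Too low — raise k to concentrate. Iterating converges to k ≈ 2.23.
Then θ = 755/(2.23−1) ≈ 616.

k ≈ 2.23, θ ≈ 616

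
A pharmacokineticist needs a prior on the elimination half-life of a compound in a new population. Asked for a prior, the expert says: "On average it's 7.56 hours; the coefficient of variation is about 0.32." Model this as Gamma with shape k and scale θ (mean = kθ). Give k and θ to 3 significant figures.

k ≈ 9.77, θ ≈ 0.774

For Gamma(k, scale θ): mean = kθ, variance = kθ², so CV = 1/√k.
CV = 0.32, hence k = 1/CV² = 9.77.
Then θ = mean/k = 7.56/9.77 = 0.774.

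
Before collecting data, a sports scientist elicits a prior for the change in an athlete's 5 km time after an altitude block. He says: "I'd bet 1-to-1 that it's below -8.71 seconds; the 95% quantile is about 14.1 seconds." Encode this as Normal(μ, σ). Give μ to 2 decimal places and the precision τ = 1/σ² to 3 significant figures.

The p-quantile of Normal(μ,σ) is μ + z_p·σ, with z_{0.5} = 0 and z_{0.95} = 1.645.
Eliminate σ: μ = (z₂·x₁ − z₁·x₂)/(z₂ − z₁) = (1.645·-8.71 − (0)·14.1)/1.645 = -8.71.
Then σ = (x₂ − x₁)/(z₂ − z₁) = (14.1 − -8.71)/1.645 = 13.87.
Precision τ = 1/σ² = 1/13.87² = 0.0052.

μ = -8.71, τ = 0.0052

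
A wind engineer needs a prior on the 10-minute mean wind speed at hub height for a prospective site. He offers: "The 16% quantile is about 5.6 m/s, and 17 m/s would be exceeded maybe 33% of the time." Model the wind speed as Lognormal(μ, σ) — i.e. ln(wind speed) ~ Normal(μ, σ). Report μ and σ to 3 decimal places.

If T ~ Lognormal(μ,σ) then ln T ~ Normal(μ,σ), so the p-quantile of ln T is μ + z_p·σ.
ln(5.6) = 1.723 and ln(17) = 2.833; z_{0.16} = -0.9945, z_{0.67} = 0.4399.
σ = (2.833 − 1.723)/(0.4399 − (-0.9945)) = 0.774.
μ = 1.723 − (-0.9945)·0.774 = 2.493.

μ ≈ 2.493, σ ≈ 0.774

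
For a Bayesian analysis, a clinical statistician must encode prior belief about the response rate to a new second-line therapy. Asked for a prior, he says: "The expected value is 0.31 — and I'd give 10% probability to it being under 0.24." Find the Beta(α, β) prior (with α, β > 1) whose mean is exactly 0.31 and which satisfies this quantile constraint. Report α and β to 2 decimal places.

With mean 0.31 fixed, write α = 0.31s, β = 0.69s where s = α+β.
Need P(θ < 0.24) = 0.1 under Beta(0.31s, 0.69s). Normal approximation: (q−m)/√(m(1−m)/s) ≈ z_{0.1} = -1.28, so s ≈ 0.31·0.69·(-1.28)²/(0.24−0.31)² = 71.7.
At s = 71.7: P(θ<0.24) ≈ 0.095. Adjusting to match 0.1 gives s ≈ 68.75.
So α = 0.31·68.75 ≈ 21.31, β = 0.69·68.75 ≈ 47.44.

α ≈ 21.31, β ≈ 47.44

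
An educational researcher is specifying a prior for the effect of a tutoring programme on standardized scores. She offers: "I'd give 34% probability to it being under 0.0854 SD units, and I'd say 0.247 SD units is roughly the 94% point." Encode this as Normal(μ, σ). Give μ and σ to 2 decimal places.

For Normal(μ,σ), the p-quantile is μ + z_p·σ. Here z_{0.34} = -0.4125, z_{0.94} = 1.555.
So 0.0854 = μ − 0.4125σ and 0.247 = μ + 1.555σ.
Subtracting: σ = (0.247 − 0.0854)/(1.555 − (-0.4125)) = 0.08.
Then μ = 0.0854 − (-0.4125)·0.08 = 0.12.

μ = 0.12, σ = 0.08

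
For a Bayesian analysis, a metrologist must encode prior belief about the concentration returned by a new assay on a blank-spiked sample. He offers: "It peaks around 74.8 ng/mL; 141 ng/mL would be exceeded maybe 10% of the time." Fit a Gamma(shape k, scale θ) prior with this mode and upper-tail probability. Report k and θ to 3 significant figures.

Gamma(k,θ) with k>1 has mode (k−1)θ, so θ = 74.8/(k−1).
Need P(X < 141) = 0.9 with θ tied to k this way. Start at k = 2, θ = 74.8: P(X<141) ≈ 0.562.
Too low — raise k to concentrate. Iterating converges to k ≈ 5.75.
Then θ = 74.8/(5.75−1) ≈ 15.7.

k ≈ 5.75, θ ≈ 15.7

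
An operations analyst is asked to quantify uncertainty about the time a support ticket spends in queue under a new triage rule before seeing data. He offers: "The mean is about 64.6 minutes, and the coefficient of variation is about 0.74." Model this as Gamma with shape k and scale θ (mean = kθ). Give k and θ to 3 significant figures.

For Gamma(k, scale θ): mean = kθ, variance = kθ², so CV = 1/√k.
CV = 0.74, hence k = 1/CV² = 1.83.
Then θ = mean/k = 64.6/1.83 = 35.4.

k ≈ 1.83, θ ≈ 35.4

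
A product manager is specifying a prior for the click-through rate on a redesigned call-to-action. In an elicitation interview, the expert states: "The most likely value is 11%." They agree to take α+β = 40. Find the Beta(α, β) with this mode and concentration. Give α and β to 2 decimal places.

For α,β > 1 the Beta mode is (α−1)/(α+β−2). With α+β = 40, the mode is (α−1)/38.
Set (α−1)/38 = 0.11 → α = 1 + 0.11·38 = 5.18.
β = 40 − α = 34.82.

α = 5.18, β = 34.82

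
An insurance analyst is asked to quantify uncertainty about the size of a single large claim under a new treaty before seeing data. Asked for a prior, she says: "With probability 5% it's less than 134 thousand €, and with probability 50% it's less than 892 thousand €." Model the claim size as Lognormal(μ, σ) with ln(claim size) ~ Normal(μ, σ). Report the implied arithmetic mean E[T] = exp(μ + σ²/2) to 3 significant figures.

If T ~ Lognormal(μ,σ) then ln T ~ Normal(μ,σ), so the p-quantile of ln T is μ + z_p·σ.
ln(134) = 4.898 and ln(892) = 6.793; z_{0.05} = -1.645, z_{0.5} = 0.
σ = (6.793 − 4.898)/(0 − (-1.645)) = 1.152.
μ = 4.898 − (-1.645)·1.152 = 6.793.
E[T] = exp(μ + σ²/2) = exp(6.793 + 0.6641) = 1730 thousand €.

E[T] ≈ 1730 thousand €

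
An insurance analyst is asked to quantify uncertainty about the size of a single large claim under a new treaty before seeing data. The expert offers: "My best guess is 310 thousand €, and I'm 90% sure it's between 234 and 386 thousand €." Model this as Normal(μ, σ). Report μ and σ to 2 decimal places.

A symmetric 90% interval runs μ ± z·σ with z = 1.645.
Half-width = 76, so σ = 76/1.645 = 46.20.
μ is the stated best guess, 310.00.

μ = 310.00, σ = 46.20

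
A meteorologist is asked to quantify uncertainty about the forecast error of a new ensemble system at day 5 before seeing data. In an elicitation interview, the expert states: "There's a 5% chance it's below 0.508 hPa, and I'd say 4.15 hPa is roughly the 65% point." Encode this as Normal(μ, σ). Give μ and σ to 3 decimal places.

μ = 3.459, σ = 1.794

For Normal(μ,σ), the p-quantile is μ + z_p·σ. Here z_{0.05} = -1.645, z_{0.65} = 0.3853.
So 0.508 = μ − 1.645σ and 4.15 = μ + 0.3853σ.
Subtracting: σ = (4.15 − 0.508)/(0.3853 − (-1.645)) = 1.794.
Then μ = 0.508 − (-1.645)·1.794 = 3.459.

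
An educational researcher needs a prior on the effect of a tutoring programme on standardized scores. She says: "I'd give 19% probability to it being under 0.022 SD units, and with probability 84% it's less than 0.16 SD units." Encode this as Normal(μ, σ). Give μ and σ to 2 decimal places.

μ = 0.09, σ = 0.07

For Normal(μ,σ), the p-quantile is μ + z_p·σ. Here z_{0.19} = -0.8779, z_{0.84} = 0.9945.
So 0.022 = μ − 0.8779σ and 0.16 = μ + 0.9945σ.
Subtracting: σ = (0.16 − 0.022)/(0.9945 − (-0.8779)) = 0.07.
Then μ = 0.022 − (-0.8779)·0.07 = 0.09.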